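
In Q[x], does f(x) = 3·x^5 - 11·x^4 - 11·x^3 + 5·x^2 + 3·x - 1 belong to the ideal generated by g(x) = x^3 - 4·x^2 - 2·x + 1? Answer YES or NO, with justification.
In Q[x] the ideal (g) consists of all multiples of g, so f ∈ (g) iff g | f, i.e. iff the remainder of f on division by g is 0. Divide f by g (g is monic, so eliminate the leading term of the running remainder at each step):
  leading term 3·x^5: subtract (3·x^2)·g(x) = 3·x^5 - 12·x^4 - 6·x^3 + 3·x^2, leaving x^4 - 5·x^3 + 2·x^2 + 3·x - 1
  leading term x^4: subtract (x)·g(x) = x^4 - 4·x^3 - 2·x^2 + x, leaving -x^3 + 4·x^2 + 2·x - 1
  leading term -x^3: subtract (-1)·g(x) = -x^3 + 4·x^2 + 2·x - 1, leaving 0
The remainder is 0, so f(x) = g(x) · h(x) with h(x) = 3·x^2 + x - 1. Hence g | f, i.e. f ∈ (g).

Final answer: YES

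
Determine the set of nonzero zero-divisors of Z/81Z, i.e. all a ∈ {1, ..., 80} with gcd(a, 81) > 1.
nonzero zero-divisors of Z/81Z = {3, 6, 9, 12, 15, 18, 21, 24, 27, 30, 33, 36, 39, 42, 45, 48, 51, 54, 57, 60, 63, 66, 69, 72, 75, 78}

An element a ∈ Z/81Z (with a ≠ 0) is a zero-divisor iff gcd(a, 81) > 1 (because a is a unit precisely when gcd(a, n) = 1, and in Z/nZ every nonzero, non-unit element is a zero-divisor). Scan a = 1, ..., 80 and keep those with gcd(a, 81) > 1:
  gcd(3, 81) = 3, gcd(6, 81) = 3, gcd(9, 81) = 9, gcd(12, 81) = 3, gcd(15, 81) = 3, gcd(18, 81) = 9, gcd(21, 81) = 3, gcd(24, 81) = 3, gcd(27, 81) = 27, gcd(30, 81) = 3, gcd(33, 81) = 3, gcd(36, 81) = 9, gcd(39, 81) = 3, gcd(42, 81) = 3, gcd(45, 81) = 9, gcd(48, 81) = 3, gcd(51, 81) = 3, gcd(54, 81) = 27, gcd(57, 81) = 3, gcd(60, 81) = 3, gcd(63, 81) = 9, gcd(66, 81) = 3, gcd(69, 81) = 3, gcd(72, 81) = 9, gcd(75, 81) = 3, gcd(78, 81) = 3.
All other a ∈ {1, ..., 80} have gcd(a, 81) = 1 and are units. So the nonzero zero-divisors are exactly the 26 values of a appearing in this scan.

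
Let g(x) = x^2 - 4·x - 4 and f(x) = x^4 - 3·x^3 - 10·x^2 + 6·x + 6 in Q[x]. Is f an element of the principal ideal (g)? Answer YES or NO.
In Q[x] the ideal (g) consists of all multiples of g, so f ∈ (g) iff g | f, i.e. iff the remainder of f on division by g is 0. Divide f by g (g is monic, so eliminate the leading term of the running remainder at each step):
  leading term x^4: subtract (x^2)·g(x) = x^4 - 4·x^3 - 4·x^2, leaving x^3 - 6·x^2 + 6·x + 6
  leading term x^3: subtract (x)·g(x) = x^3 - 4·x^2 - 4·x, leaving -2·x^2 + 10·x + 6
  leading term -2·x^2: subtract (-2)·g(x) = -2·x^2 + 8·x + 8, leaving 2·x - 2
The remainder r(x) = 2·x - 2 ≠ 0 (and deg r < deg g), so g ∤ f, i.e. f ∉ (g).

Final answer: NO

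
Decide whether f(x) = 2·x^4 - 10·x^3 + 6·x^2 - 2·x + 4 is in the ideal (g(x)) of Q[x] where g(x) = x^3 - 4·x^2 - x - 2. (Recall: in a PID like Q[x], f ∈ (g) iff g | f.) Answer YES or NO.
YES

In Q[x] the ideal (g) consists of all multiples of g, so f ∈ (g) iff g | f, i.e. iff the remainder of f on division by g is 0. Divide f by g (g is monic, so eliminate the leading term of the running remainder at each step):
  leading term 2·x^4: subtract (2·x)·g(x) = 2·x^4 - 8·x^3 - 2·x^2 - 4·x, leaving -2·x^3 + 8·x^2 + 2·x + 4
  leading term -2·x^3: subtract (-2)·g(x) = -2·x^3 + 8·x^2 + 2·x + 4, leaving 0
The remainder is 0, so f(x) = g(x) · h(x) with h(x) = 2·x - 2. Hence g | f, i.e. f ∈ (g).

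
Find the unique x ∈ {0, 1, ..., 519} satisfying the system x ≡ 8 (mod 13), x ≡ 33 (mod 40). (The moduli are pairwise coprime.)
x ≡ 73 (mod 520); the representative in [0, 520) is 73

The moduli 13, 40 are pairwise coprime, so by the CRT there is a unique solution mod 13·40 = 520.
Solve by successive substitution. Start with x ≡ 8 (mod 13).
  Combine with x ≡ 33 (mod 40): write x = 8 + 13·t and require 8 + 13·t ≡ 33 (mod 40), i.e. 13·t ≡ 33 − 8 ≡ 25 (mod 40). Since 13^(−1) ≡ 37 (mod 40), t ≡ 37·25 ≡ 5 (mod 40). So x ≡ 8 + 13·5 = 73 (mod 520).
Unique solution in [0, 520): x = 73.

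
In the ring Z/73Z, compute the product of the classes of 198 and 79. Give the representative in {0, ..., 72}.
Reduce the factors first: 198 ≡ 52, 79 ≡ 6 (mod 73), so 198 · 79 ≡ 52 · 6 (mod 73). 52 · 6 = 312. Dividing by 73: 312 = 4·73 + 20. So (198 · 79) mod 73 = 20.

Final answer: 20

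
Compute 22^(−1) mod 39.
22^(−1) ≡ 16 (mod 39)

Apply the extended Euclidean algorithm to (39, 22), tracking rows (r, s, t) with s·39 + t·22 = r. Each division r_prev = q·r_cur + r_new produces the new row as (previous row) − q·(current row):
  row A: (39, 1, 0)   [1·39 + 0·22 = 39]
  row B: (22, 0, 1)   [0·39 + 1·22 = 22]
  39 = 1·22 + 17   → row C = row A − 1·row B = (17, 1, −1)   [check: 1·39 − 1·22 = 17]
  22 = 1·17 + 5   → row D = row B − 1·row C = (5, −1, 2)   [check: −1·39 + 2·22 = 5]
  17 = 3·5 + 2   → row E = row C − 3·row D = (2, 4, −7)   [check: 4·39 − 7·22 = 2]
  5 = 2·2 + 1   → row F = row D − 2·row E = (1, −9, 16)   [check: −9·39 + 16·22 = 1]
  2 = 2·1 + 0   → remainder 0, stop. gcd = 1 (last nonzero row F).
The gcd is 1, so 22 is invertible mod 39. The last nonzero row gives −9·39 + 16·22 = 1, so t = 16. So 22^(−1) ≡ 16 (mod 39). Verify: 22 · 16 = 352 ≡ 1 (mod 39). ✓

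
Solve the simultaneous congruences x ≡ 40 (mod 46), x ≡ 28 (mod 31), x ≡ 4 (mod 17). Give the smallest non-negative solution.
x ≡ 13978 (mod 24242); the representative in [0, 24242) is 13978

The moduli 46, 31, 17 are pairwise coprime, so by the CRT there is a unique solution mod 46·31·17 = 24242.
Solve by successive substitution. Start with x ≡ 40 (mod 46).
  Combine with x ≡ 28 (mod 31): write x = 40 + 46·t and require 40 + 46·t ≡ 28 (mod 31), i.e. 46·t ≡ 28 − 40 ≡ 19 (mod 31). Since 46^(−1) ≡ 29 (mod 31) (46 ≡ 15 (mod 31)), t ≡ 29·19 ≡ 24 (mod 31). So x ≡ 40 + 46·24 = 1144 (mod 1426).
  Combine with x ≡ 4 (mod 17): write x = 1144 + 1426·t and require 1144 + 1426·t ≡ 4 (mod 17), i.e. 1426·t ≡ 4 − 1144 ≡ 16 (mod 17). Since 1426^(−1) ≡ 8 (mod 17) (1426 ≡ 15 (mod 17)), t ≡ 8·16 ≡ 9 (mod 17). So x ≡ 1144 + 1426·9 = 13978 (mod 24242).
Unique solution in [0, 24242): x = 13978.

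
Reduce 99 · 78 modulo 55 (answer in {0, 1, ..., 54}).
Reduce the factors first: 99 ≡ 44, 78 ≡ 23 (mod 55), so 99 · 78 ≡ 44 · 23 (mod 55). 44 · 23 = 1012. Dividing by 55: 1012 = 18·55 + 22. So (99 · 78) mod 55 = 22.

Final answer: 22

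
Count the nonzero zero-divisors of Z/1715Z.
Z/1715Z has 538 nonzero zero-divisors

In Z/1715Z each nonzero element is either a unit (gcd with 1715 is 1) or a zero-divisor (gcd > 1). The number of units is φ(1715): factorise 1715 = 5 · 7^3, so φ(1715) = (5 − 1) · (7^3 − 7^2) = 4 · 294 = 1176. The nonzero elements number 1715 − 1 = 1714. Hence the nonzero zero-divisors number 1714 − 1176 = 538.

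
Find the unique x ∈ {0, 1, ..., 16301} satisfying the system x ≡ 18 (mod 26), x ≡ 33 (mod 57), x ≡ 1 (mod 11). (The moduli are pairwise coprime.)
x ≡ 7272 (mod 16302); the representative in [0, 16302) is 7272

The moduli 26, 57, 11 are pairwise coprime, so by the CRT there is a unique solution mod 26·57·11 = 16302.
Solve by successive substitution. Start with x ≡ 18 (mod 26).
  Combine with x ≡ 33 (mod 57): write x = 18 + 26·t and require 18 + 26·t ≡ 33 (mod 57), i.e. 26·t ≡ 33 − 18 ≡ 15 (mod 57). Since 26^(−1) ≡ 11 (mod 57), t ≡ 11·15 ≡ 51 (mod 57). So x ≡ 18 + 26·51 = 1344 (mod 1482).
  Combine with x ≡ 1 (mod 11): write x = 1344 + 1482·t and require 1344 + 1482·t ≡ 1 (mod 11), i.e. 1482·t ≡ 1 − 1344 ≡ 10 (mod 11). Since 1482^(−1) ≡ 7 (mod 11) (1482 ≡ 8 (mod 11)), t ≡ 7·10 ≡ 4 (mod 11). So x ≡ 1344 + 1482·4 = 7272 (mod 16302).
Unique solution in [0, 16302): x = 7272.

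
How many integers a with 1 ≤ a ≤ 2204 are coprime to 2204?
The number of a ∈ {1, ..., 2204} with gcd(a, 2204) = 1 is by definition Euler's totient φ(2204). φ is multiplicative, with φ(p^e) = p^e − p^(e−1). Factorise 2204 = 2^2 · 19 · 29. Then
  φ(2204) = (2^2 − 2^1) · (19 − 1) · (29 − 1) = 2 · 18 · 28 = 1008.
So there are 1008 such integers.

Final answer: 1008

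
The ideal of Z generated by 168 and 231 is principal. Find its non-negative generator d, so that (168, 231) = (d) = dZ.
In the PID Z, (a, b) is generated by gcd(a, b). Compute gcd(231, 168) with the extended Euclidean algorithm, tracking rows (r, s, t) with s·231 + t·168 = r:
  row A: (231, 1, 0)   [1·231 + 0·168 = 231]
  row B: (168, 0, 1)   [0·231 + 1·168 = 168]
  231 = 1·168 + 63   → row C = row A − 1·row B = (63, 1, −1)   [check: 1·231 − 1·168 = 63]
  168 = 2·63 + 42   → row D = row B − 2·row C = (42, −2, 3)   [check: −2·231 + 3·168 = 42]
  63 = 1·42 + 21   → row E = row C − 1·row D = (21, 3, −4)   [check: 3·231 − 4·168 = 21]
  42 = 2·21 + 0   → remainder 0, stop. gcd = 21 (last nonzero row E).
So gcd(168, 231) = 21, with Bézout identity 3·231 − 4·168 = 21. Containment (⊇): the Bézout identity exhibits 21 as an element of (168, 231), giving (21) ⊆ (168, 231). Containment (⊆): since 21 | 168 and 21 | 231 (168 = 21·8, 231 = 21·11), every Z-linear combination of 168 and 231 is divisible by 21, so (168, 231) ⊆ (21). Therefore (168, 231) = (21), d = 21.

Final answer: (168, 231) = (21); d = 21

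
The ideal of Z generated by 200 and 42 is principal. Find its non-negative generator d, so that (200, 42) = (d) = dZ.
(200, 42) = (2); d = 2

In the PID Z, (a, b) is generated by gcd(a, b). Compute gcd(200, 42) with the extended Euclidean algorithm, tracking rows (r, s, t) with s·200 + t·42 = r:
  row A: (200, 1, 0)   [1·200 + 0·42 = 200]
  row B: (42, 0, 1)   [0·200 + 1·42 = 42]
  200 = 4·42 + 32   → row C = row A − 4·row B = (32, 1, −4)   [check: 1·200 − 4·42 = 32]
  42 = 1·32 + 10   → row D = row B − 1·row C = (10, −1, 5)   [check: −1·200 + 5·42 = 10]
  32 = 3·10 + 2   → row E = row C − 3·row D = (2, 4, −19)   [check: 4·200 − 19·42 = 2]
  10 = 5·2 + 0   → remainder 0, stop. gcd = 2 (last nonzero row E).
So gcd(200, 42) = 2, with Bézout identity 4·200 − 19·42 = 2. Containment (⊇): the Bézout identity exhibits 2 as an element of (200, 42), giving (2) ⊆ (200, 42). Containment (⊆): since 2 | 200 and 2 | 42 (200 = 2·100, 42 = 2·21), every Z-linear combination of 200 and 42 is divisible by 2, so (200, 42) ⊆ (2). Therefore (200, 42) = (2), d = 2.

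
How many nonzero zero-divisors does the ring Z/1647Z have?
Z/1647Z has 566 nonzero zero-divisors

In Z/1647Z each nonzero element is either a unit (gcd with 1647 is 1) or a zero-divisor (gcd > 1). The number of units is φ(1647): factorise 1647 = 3^3 · 61, so φ(1647) = (3^3 − 3^2) · (61 − 1) = 18 · 60 = 1080. The nonzero elements number 1647 − 1 = 1646. Hence the nonzero zero-divisors number 1646 − 1080 = 566.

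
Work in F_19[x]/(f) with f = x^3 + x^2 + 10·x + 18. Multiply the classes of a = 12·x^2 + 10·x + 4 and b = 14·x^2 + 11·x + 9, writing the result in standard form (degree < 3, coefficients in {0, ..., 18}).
Multiply as integer polynomials: a · b = 168·x^4 + 272·x^3 + 274·x^2 + 134·x + 36. Reducing coefficients mod 19: a · b ≡ 16·x^4 + 6·x^3 + 8·x^2 + x + 17. Now divide by f(x) = x^3 + x^2 + 10·x + 18 in F_19[x], eliminating the leading term at each step:
  leading term 16·x^4: subtract (16·x)·f(x) = 16·x^4 + 16·x^3 + 8·x^2 + 3·x, leaving 9·x^3 + 17·x + 17 (coefficients mod 19)
  leading term 9·x^3: subtract (9)·f(x) = 9·x^3 + 9·x^2 + 14·x + 10, leaving 10·x^2 + 3·x + 7 (coefficients mod 19)
The degree is now < 3, so this is the remainder. Hence a · b ≡ 10·x^2 + 3·x + 7 in F_19[x]/(f).

Final answer: a · b ≡ 10·x^2 + 3·x + 7 (mod f(x))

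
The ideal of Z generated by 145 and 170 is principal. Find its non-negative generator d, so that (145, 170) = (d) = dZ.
(145, 170) = (5); d = 5

In the PID Z, (a, b) is generated by gcd(a, b). Compute gcd(170, 145) with the extended Euclidean algorithm, tracking rows (r, s, t) with s·170 + t·145 = r:
  row A: (170, 1, 0)   [1·170 + 0·145 = 170]
  row B: (145, 0, 1)   [0·170 + 1·145 = 145]
  170 = 1·145 + 25   → row C = row A − 1·row B = (25, 1, −1)   [check: 1·170 − 1·145 = 25]
  145 = 5·25 + 20   → row D = row B − 5·row C = (20, −5, 6)   [check: −5·170 + 6·145 = 20]
  25 = 1·20 + 5   → row E = row C − 1·row D = (5, 6, −7)   [check: 6·170 − 7·145 = 5]
  20 = 4·5 + 0   → remainder 0, stop. gcd = 5 (last nonzero row E).
So gcd(145, 170) = 5, with Bézout identity 6·170 − 7·145 = 5. Containment (⊇): the Bézout identity exhibits 5 as an element of (145, 170), giving (5) ⊆ (145, 170). Containment (⊆): since 5 | 145 and 5 | 170 (145 = 5·29, 170 = 5·34), every Z-linear combination of 145 and 170 is divisible by 5, so (145, 170) ⊆ (5). Therefore (145, 170) = (5), d = 5.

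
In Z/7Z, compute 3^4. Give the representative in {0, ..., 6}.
4

Use repeated squaring. Binary(4) = 100. Walk through the bits of the exponent 4 left-to-right: at each bit after the leading one, square the running value, then multiply by 3 if the bit is 1 (always reducing mod 7):
  bit 1 = 1 (leading): start with 3.
  bit 2 = 0: square 3^2 = 9 ≡ 2 (mod 7).
  bit 3 = 0: square 2^2 = 4 (mod 7).
Final value: 3^4 ≡ 4 (mod 7).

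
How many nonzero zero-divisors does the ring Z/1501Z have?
In Z/1501Z each nonzero element is either a unit (gcd with 1501 is 1) or a zero-divisor (gcd > 1). The number of units is φ(1501): factorise 1501 = 19 · 79, so φ(1501) = (19 − 1) · (79 − 1) = 18 · 78 = 1404. The nonzero elements number 1501 − 1 = 1500. Hence the nonzero zero-divisors number 1500 − 1404 = 96.

Final answer: Z/1501Z has 96 nonzero zero-divisors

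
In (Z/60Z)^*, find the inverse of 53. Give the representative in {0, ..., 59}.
Apply the extended Euclidean algorithm to (60, 53), tracking rows (r, s, t) with s·60 + t·53 = r. Each division r_prev = q·r_cur + r_new produces the new row as (previous row) − q·(current row):
  row A: (60, 1, 0)   [1·60 + 0·53 = 60]
  row B: (53, 0, 1)   [0·60 + 1·53 = 53]
  60 = 1·53 + 7   → row C = row A − 1·row B = (7, 1, −1)   [check: 1·60 − 1·53 = 7]
  53 = 7·7 + 4   → row D = row B − 7·row C = (4, −7, 8)   [check: −7·60 + 8·53 = 4]
  7 = 1·4 + 3   → row E = row C − 1·row D = (3, 8, −9)   [check: 8·60 − 9·53 = 3]
  4 = 1·3 + 1   → row F = row D − 1·row E = (1, −15, 17)   [check: −15·60 + 17·53 = 1]
  3 = 3·1 + 0   → remainder 0, stop. gcd = 1 (last nonzero row F).
The gcd is 1, so 53 is invertible mod 60. The last nonzero row gives −15·60 + 17·53 = 1, so t = 17. So 53^(−1) ≡ 17 (mod 60). Verify: 53 · 17 = 901 ≡ 1 (mod 60). ✓

Final answer: 53^(−1) ≡ 17 (mod 60)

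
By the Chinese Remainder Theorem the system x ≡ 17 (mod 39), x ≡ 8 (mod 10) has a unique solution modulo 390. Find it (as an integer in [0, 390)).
The moduli 39, 10 are pairwise coprime, so by the CRT there is a unique solution mod 39·10 = 390.
Solve by successive substitution. Start with x ≡ 17 (mod 39).
  Combine with x ≡ 8 (mod 10): write x = 17 + 39·t and require 17 + 39·t ≡ 8 (mod 10), i.e. 39·t ≡ 8 − 17 ≡ 1 (mod 10). Since 39^(−1) ≡ 9 (mod 10) (39 ≡ 9 (mod 10)), t ≡ 9·1 ≡ 9 (mod 10). So x ≡ 17 + 39·9 = 368 (mod 390).
Unique solution in [0, 390): x = 368.

Final answer: x ≡ 368 (mod 390); the representative in [0, 390) is 368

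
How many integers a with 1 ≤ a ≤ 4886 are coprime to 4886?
The number of a ∈ {1, ..., 4886} with gcd(a, 4886) = 1 is by definition Euler's totient φ(4886). φ is multiplicative, with φ(p^e) = p^e − p^(e−1). Factorise 4886 = 2 · 7 · 349. Then
  φ(4886) = (2 − 1) · (7 − 1) · (349 − 1) = 1 · 6 · 348 = 2088.
So there are 2088 such integers.

Final answer: 2088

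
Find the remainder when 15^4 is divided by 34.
33

Use repeated squaring. Binary(4) = 100. Walk through the bits of the exponent 4 left-to-right: at each bit after the leading one, square the running value, then multiply by 15 if the bit is 1 (always reducing mod 34):
  bit 1 = 1 (leading): start with 15.
  bit 2 = 0: square 15^2 = 225 ≡ 21 (mod 34).
  bit 3 = 0: square 21^2 = 441 ≡ 33 (mod 34).
Final value: 15^4 ≡ 33 (mod 34).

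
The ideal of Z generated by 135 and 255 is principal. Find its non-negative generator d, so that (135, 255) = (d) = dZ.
In the PID Z, (a, b) is generated by gcd(a, b). Compute gcd(255, 135) with the extended Euclidean algorithm, tracking rows (r, s, t) with s·255 + t·135 = r:
  row A: (255, 1, 0)   [1·255 + 0·135 = 255]
  row B: (135, 0, 1)   [0·255 + 1·135 = 135]
  255 = 1·135 + 120   → row C = row A − 1·row B = (120, 1, −1)   [check: 1·255 − 1·135 = 120]
  135 = 1·120 + 15   → row D = row B − 1·row C = (15, −1, 2)   [check: −1·255 + 2·135 = 15]
  120 = 8·15 + 0   → remainder 0, stop. gcd = 15 (last nonzero row D).
So gcd(135, 255) = 15, with Bézout identity −1·255 + 2·135 = 15. Containment (⊇): the Bézout identity exhibits 15 as an element of (135, 255), giving (15) ⊆ (135, 255). Containment (⊆): since 15 | 135 and 15 | 255 (135 = 15·9, 255 = 15·17), every Z-linear combination of 135 and 255 is divisible by 15, so (135, 255) ⊆ (15). Therefore (135, 255) = (15), d = 15.

Final answer: (135, 255) = (15); d = 15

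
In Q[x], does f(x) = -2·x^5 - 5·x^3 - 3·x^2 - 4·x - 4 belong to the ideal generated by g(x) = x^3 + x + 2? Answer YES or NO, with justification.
NO

In Q[x] the ideal (g) consists of all multiples of g, so f ∈ (g) iff g | f, i.e. iff the remainder of f on division by g is 0. Divide f by g (g is monic, so eliminate the leading term of the running remainder at each step):
  leading term -2·x^5: subtract (-2·x^2)·g(x) = -2·x^5 - 2·x^3 - 4·x^2, leaving -3·x^3 + x^2 - 4·x - 4
  leading term -3·x^3: subtract (-3)·g(x) = -3·x^3 - 3·x - 6, leaving x^2 - x + 2
The remainder r(x) = x^2 - x + 2 ≠ 0 (and deg r < deg g), so g ∤ f, i.e. f ∉ (g).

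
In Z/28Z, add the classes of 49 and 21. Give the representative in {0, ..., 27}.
14

Reduce the summands first: 49 ≡ 21 (mod 28), so 49 + 21 ≡ 21 + 21 (mod 28). 21 + 21 = 42; 42 = 1·28 + 14, so (49 + 21) mod 28 = 14.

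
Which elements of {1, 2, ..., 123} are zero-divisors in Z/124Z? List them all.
nonzero zero-divisors of Z/124Z = {2, 4, 6, 8, 10, 12, 14, 16, 18, 20, 22, 24, 26, 28, 30, 31, 32, 34, 36, 38, 40, 42, 44, 46, 48, 50, 52, 54, 56, 58, 60, 62, 64, 66, 68, 70, 72, 74, 76, 78, 80, 82, 84, 86, 88, 90, 92, 93, 94, 96, 98, 100, 102, 104, 106, 108, 110, 112, 114, 116, 118, 120, 122}

An element a ∈ Z/124Z (with a ≠ 0) is a zero-divisor iff gcd(a, 124) > 1 (because a is a unit precisely when gcd(a, n) = 1, and in Z/nZ every nonzero, non-unit element is a zero-divisor). Scan a = 1, ..., 123 and keep those with gcd(a, 124) > 1:
  gcd(2, 124) = 2, gcd(4, 124) = 4, gcd(6, 124) = 2, gcd(8, 124) = 4, gcd(10, 124) = 2, gcd(12, 124) = 4, gcd(14, 124) = 2, gcd(16, 124) = 4, gcd(18, 124) = 2, gcd(20, 124) = 4, gcd(22, 124) = 2, gcd(24, 124) = 4, gcd(26, 124) = 2, gcd(28, 124) = 4, gcd(30, 124) = 2, gcd(31, 124) = 31, gcd(32, 124) = 4, gcd(34, 124) = 2, gcd(36, 124) = 4, gcd(38, 124) = 2, gcd(40, 124) = 4, gcd(42, 124) = 2, gcd(44, 124) = 4, gcd(46, 124) = 2, gcd(48, 124) = 4, gcd(50, 124) = 2, gcd(52, 124) = 4, gcd(54, 124) = 2, gcd(56, 124) = 4, gcd(58, 124) = 2, gcd(60, 124) = 4, gcd(62, 124) = 62, gcd(64, 124) = 4, gcd(66, 124) = 2, gcd(68, 124) = 4, gcd(70, 124) = 2, gcd(72, 124) = 4, gcd(74, 124) = 2, gcd(76, 124) = 4, gcd(78, 124) = 2, gcd(80, 124) = 4, gcd(82, 124) = 2, gcd(84, 124) = 4, gcd(86, 124) = 2, gcd(88, 124) = 4, gcd(90, 124) = 2, gcd(92, 124) = 4, gcd(93, 124) = 31, gcd(94, 124) = 2, gcd(96, 124) = 4, gcd(98, 124) = 2, gcd(100, 124) = 4, gcd(102, 124) = 2, gcd(104, 124) = 4, gcd(106, 124) = 2, gcd(108, 124) = 4, gcd(110, 124) = 2, gcd(112, 124) = 4, gcd(114, 124) = 2, gcd(116, 124) = 4, gcd(118, 124) = 2, gcd(120, 124) = 4, gcd(122, 124) = 2.
All other a ∈ {1, ..., 123} have gcd(a, 124) = 1 and are units. So the nonzero zero-divisors are exactly the 63 values of a appearing in this scan.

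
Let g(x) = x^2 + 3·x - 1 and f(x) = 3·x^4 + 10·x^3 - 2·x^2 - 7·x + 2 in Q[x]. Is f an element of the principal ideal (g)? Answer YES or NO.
YES

In Q[x] the ideal (g) consists of all multiples of g, so f ∈ (g) iff g | f, i.e. iff the remainder of f on division by g is 0. Divide f by g (g is monic, so eliminate the leading term of the running remainder at each step):
  leading term 3·x^4: subtract (3·x^2)·g(x) = 3·x^4 + 9·x^3 - 3·x^2, leaving x^3 + x^2 - 7·x + 2
  leading term x^3: subtract (x)·g(x) = x^3 + 3·x^2 - x, leaving -2·x^2 - 6·x + 2
  leading term -2·x^2: subtract (-2)·g(x) = -2·x^2 - 6·x + 2, leaving 0
The remainder is 0, so f(x) = g(x) · h(x) with h(x) = 3·x^2 + x - 2. Hence g | f, i.e. f ∈ (g).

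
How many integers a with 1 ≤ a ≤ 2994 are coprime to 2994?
996

The number of a ∈ {1, ..., 2994} with gcd(a, 2994) = 1 is by definition Euler's totient φ(2994). φ is multiplicative, with φ(p^e) = p^e − p^(e−1). Factorise 2994 = 2 · 3 · 499. Then
  φ(2994) = (2 − 1) · (3 − 1) · (499 − 1) = 1 · 2 · 498 = 996.
So there are 996 such integers.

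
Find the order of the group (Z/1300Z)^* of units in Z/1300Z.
(Z/1300Z)^* consists of the classes a with gcd(a, 1300) = 1, so its order is φ(1300). φ is multiplicative, with φ(p^e) = p^e − p^(e−1). Factorise 1300 = 2^2 · 5^2 · 13. Then
  φ(1300) = (2^2 − 2^1) · (5^2 − 5^1) · (13 − 1) = 2 · 20 · 12 = 480.
Thus |(Z/1300Z)^*| = 480.

Final answer: |(Z/1300Z)^*| = 480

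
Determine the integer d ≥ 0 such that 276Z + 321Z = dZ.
In the PID Z, (a, b) is generated by gcd(a, b). Compute gcd(321, 276) with the extended Euclidean algorithm, tracking rows (r, s, t) with s·321 + t·276 = r:
  row A: (321, 1, 0)   [1·321 + 0·276 = 321]
  row B: (276, 0, 1)   [0·321 + 1·276 = 276]
  321 = 1·276 + 45   → row C = row A − 1·row B = (45, 1, −1)   [check: 1·321 − 1·276 = 45]
  276 = 6·45 + 6   → row D = row B − 6·row C = (6, −6, 7)   [check: −6·321 + 7·276 = 6]
  45 = 7·6 + 3   → row E = row C − 7·row D = (3, 43, −50)   [check: 43·321 − 50·276 = 3]
  6 = 2·3 + 0   → remainder 0, stop. gcd = 3 (last nonzero row E).
So gcd(276, 321) = 3, with Bézout identity 43·321 − 50·276 = 3. Containment (⊇): the Bézout identity exhibits 3 as an element of (276, 321), giving (3) ⊆ (276, 321). Containment (⊆): since 3 | 276 and 3 | 321 (276 = 3·92, 321 = 3·107), every Z-linear combination of 276 and 321 is divisible by 3, so (276, 321) ⊆ (3). Therefore (276, 321) = (3), d = 3.

Final answer: (276, 321) = (3); d = 3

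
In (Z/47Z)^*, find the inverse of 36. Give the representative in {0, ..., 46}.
Apply the extended Euclidean algorithm to (47, 36), tracking rows (r, s, t) with s·47 + t·36 = r. Each division r_prev = q·r_cur + r_new produces the new row as (previous row) − q·(current row):
  row A: (47, 1, 0)   [1·47 + 0·36 = 47]
  row B: (36, 0, 1)   [0·47 + 1·36 = 36]
  47 = 1·36 + 11   → row C = row A − 1·row B = (11, 1, −1)   [check: 1·47 − 1·36 = 11]
  36 = 3·11 + 3   → row D = row B − 3·row C = (3, −3, 4)   [check: −3·47 + 4·36 = 3]
  11 = 3·3 + 2   → row E = row C − 3·row D = (2, 10, −13)   [check: 10·47 − 13·36 = 2]
  3 = 1·2 + 1   → row F = row D − 1·row E = (1, −13, 17)   [check: −13·47 + 17·36 = 1]
  2 = 2·1 + 0   → remainder 0, stop. gcd = 1 (last nonzero row F).
The gcd is 1, so 36 is invertible mod 47. The last nonzero row gives −13·47 + 17·36 = 1, so t = 17. So 36^(−1) ≡ 17 (mod 47). Verify: 36 · 17 = 612 ≡ 1 (mod 47). ✓

Final answer: 36^(−1) ≡ 17 (mod 47)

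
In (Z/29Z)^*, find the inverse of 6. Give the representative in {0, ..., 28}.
Apply the extended Euclidean algorithm to (29, 6), tracking rows (r, s, t) with s·29 + t·6 = r. Each division r_prev = q·r_cur + r_new produces the new row as (previous row) − q·(current row):
  row A: (29, 1, 0)   [1·29 + 0·6 = 29]
  row B: (6, 0, 1)   [0·29 + 1·6 = 6]
  29 = 4·6 + 5   → row C = row A − 4·row B = (5, 1, −4)   [check: 1·29 − 4·6 = 5]
  6 = 1·5 + 1   → row D = row B − 1·row C = (1, −1, 5)   [check: −1·29 + 5·6 = 1]
  5 = 5·1 + 0   → remainder 0, stop. gcd = 1 (last nonzero row D).
The gcd is 1, so 6 is invertible mod 29. The last nonzero row gives −1·29 + 5·6 = 1, so t = 5. So 6^(−1) ≡ 5 (mod 29). Verify: 6 · 5 = 30 ≡ 1 (mod 29). ✓

Final answer: 6^(−1) ≡ 5 (mod 29)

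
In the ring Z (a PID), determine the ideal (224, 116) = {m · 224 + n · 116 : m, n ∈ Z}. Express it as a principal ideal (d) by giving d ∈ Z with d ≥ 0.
(224, 116) = (4); d = 4

In the PID Z, (a, b) is generated by gcd(a, b). Compute gcd(224, 116) with the extended Euclidean algorithm, tracking rows (r, s, t) with s·224 + t·116 = r:
  row A: (224, 1, 0)   [1·224 + 0·116 = 224]
  row B: (116, 0, 1)   [0·224 + 1·116 = 116]
  224 = 1·116 + 108   → row C = row A − 1·row B = (108, 1, −1)   [check: 1·224 − 1·116 = 108]
  116 = 1·108 + 8   → row D = row B − 1·row C = (8, −1, 2)   [check: −1·224 + 2·116 = 8]
  108 = 13·8 + 4   → row E = row C − 13·row D = (4, 14, −27)   [check: 14·224 − 27·116 = 4]
  8 = 2·4 + 0   → remainder 0, stop. gcd = 4 (last nonzero row E).
So gcd(224, 116) = 4, with Bézout identity 14·224 − 27·116 = 4. Containment (⊇): the Bézout identity exhibits 4 as an element of (224, 116), giving (4) ⊆ (224, 116). Containment (⊆): since 4 | 224 and 4 | 116 (224 = 4·56, 116 = 4·29), every Z-linear combination of 224 and 116 is divisible by 4, so (224, 116) ⊆ (4). Therefore (224, 116) = (4), d = 4.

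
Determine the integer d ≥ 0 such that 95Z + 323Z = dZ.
In the PID Z, (a, b) is generated by gcd(a, b). Compute gcd(323, 95) with the extended Euclidean algorithm, tracking rows (r, s, t) with s·323 + t·95 = r:
  row A: (323, 1, 0)   [1·323 + 0·95 = 323]
  row B: (95, 0, 1)   [0·323 + 1·95 = 95]
  323 = 3·95 + 38   → row C = row A − 3·row B = (38, 1, −3)   [check: 1·323 − 3·95 = 38]
  95 = 2·38 + 19   → row D = row B − 2·row C = (19, −2, 7)   [check: −2·323 + 7·95 = 19]
  38 = 2·19 + 0   → remainder 0, stop. gcd = 19 (last nonzero row D).
So gcd(95, 323) = 19, with Bézout identity −2·323 + 7·95 = 19. Containment (⊇): the Bézout identity exhibits 19 as an element of (95, 323), giving (19) ⊆ (95, 323). Containment (⊆): since 19 | 95 and 19 | 323 (95 = 19·5, 323 = 19·17), every Z-linear combination of 95 and 323 is divisible by 19, so (95, 323) ⊆ (19). Therefore (95, 323) = (19), d = 19.

Final answer: (95, 323) = (19); d = 19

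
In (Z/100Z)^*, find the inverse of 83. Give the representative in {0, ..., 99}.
83^(−1) ≡ 47 (mod 100)

Apply the extended Euclidean algorithm to (100, 83), tracking rows (r, s, t) with s·100 + t·83 = r. Each division r_prev = q·r_cur + r_new produces the new row as (previous row) − q·(current row):
  row A: (100, 1, 0)   [1·100 + 0·83 = 100]
  row B: (83, 0, 1)   [0·100 + 1·83 = 83]
  100 = 1·83 + 17   → row C = row A − 1·row B = (17, 1, −1)   [check: 1·100 − 1·83 = 17]
  83 = 4·17 + 15   → row D = row B − 4·row C = (15, −4, 5)   [check: −4·100 + 5·83 = 15]
  17 = 1·15 + 2   → row E = row C − 1·row D = (2, 5, −6)   [check: 5·100 − 6·83 = 2]
  15 = 7·2 + 1   → row F = row D − 7·row E = (1, −39, 47)   [check: −39·100 + 47·83 = 1]
  2 = 2·1 + 0   → remainder 0, stop. gcd = 1 (last nonzero row F).
The gcd is 1, so 83 is invertible mod 100. The last nonzero row gives −39·100 + 47·83 = 1, so t = 47. So 83^(−1) ≡ 47 (mod 100). Verify: 83 · 47 = 3901 ≡ 1 (mod 100). ✓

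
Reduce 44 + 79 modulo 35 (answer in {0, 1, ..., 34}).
Reduce the summands first: 44 ≡ 9, 79 ≡ 9 (mod 35), so 44 + 79 ≡ 9 + 9 (mod 35). 9 + 9 = 18; 18 = 0·35 + 18, so (44 + 79) mod 35 = 18.

Final answer: 18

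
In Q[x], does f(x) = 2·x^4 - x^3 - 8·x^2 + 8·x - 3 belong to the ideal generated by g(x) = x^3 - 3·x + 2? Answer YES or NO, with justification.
NO

In Q[x] the ideal (g) consists of all multiples of g, so f ∈ (g) iff g | f, i.e. iff the remainder of f on division by g is 0. Divide f by g (g is monic, so eliminate the leading term of the running remainder at each step):
  leading term 2·x^4: subtract (2·x)·g(x) = 2·x^4 - 6·x^2 + 4·x, leaving -x^3 - 2·x^2 + 4·x - 3
  leading term -x^3: subtract (-1)·g(x) = -x^3 + 3·x - 2, leaving -2·x^2 + x - 1
The remainder r(x) = -2·x^2 + x - 1 ≠ 0 (and deg r < deg g), so g ∤ f, i.e. f ∉ (g).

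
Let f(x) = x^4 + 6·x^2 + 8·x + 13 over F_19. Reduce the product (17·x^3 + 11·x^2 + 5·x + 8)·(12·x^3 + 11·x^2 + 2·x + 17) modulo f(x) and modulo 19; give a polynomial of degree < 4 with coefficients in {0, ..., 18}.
Multiply as integer polynomials: a · b = 204·x^6 + 319·x^5 + 215·x^4 + 462·x^3 + 285·x^2 + 101·x + 136. Reducing coefficients mod 19: a · b ≡ 14·x^6 + 15·x^5 + 6·x^4 + 6·x^3 + 6·x + 3. Now divide by f(x) = x^4 + 6·x^2 + 8·x + 13 in F_19[x], eliminating the leading term at each step:
  leading term 14·x^6: subtract (14·x^2)·f(x) = 14·x^6 + 8·x^4 + 17·x^3 + 11·x^2, leaving 15·x^5 + 17·x^4 + 8·x^3 + 8·x^2 + 6·x + 3 (coefficients mod 19)
  leading term 15·x^5: subtract (15·x)·f(x) = 15·x^5 + 14·x^3 + 6·x^2 + 5·x, leaving 17·x^4 + 13·x^3 + 2·x^2 + x + 3 (coefficients mod 19)
  leading term 17·x^4: subtract (17)·f(x) = 17·x^4 + 7·x^2 + 3·x + 12, leaving 13·x^3 + 14·x^2 + 17·x + 10 (coefficients mod 19)
The degree is now < 4, so this is the remainder. Hence a · b ≡ 13·x^3 + 14·x^2 + 17·x + 10 in F_19[x]/(f).

Final answer: a · b ≡ 13·x^3 + 14·x^2 + 17·x + 10 (mod f(x))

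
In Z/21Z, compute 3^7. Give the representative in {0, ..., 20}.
Use repeated squaring. Binary(7) = 111. Walk through the bits of the exponent 7 left-to-right: at each bit after the leading one, square the running value, then multiply by 3 if the bit is 1 (always reducing mod 21):
  bit 1 = 1 (leading): start with 3.
  bit 2 = 1: square 3^2 = 9; bit is 1, so multiply 9·3 = 27 ≡ 6 (mod 21).
  bit 3 = 1: square 6^2 = 36 ≡ 15; bit is 1, so multiply 15·3 = 45 ≡ 3 (mod 21).
Final value: 3^7 ≡ 3 (mod 21).

Final answer: 3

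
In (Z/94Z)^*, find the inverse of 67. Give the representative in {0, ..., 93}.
67^(−1) ≡ 87 (mod 94)

Apply the extended Euclidean algorithm to (94, 67), tracking rows (r, s, t) with s·94 + t·67 = r. Each division r_prev = q·r_cur + r_new produces the new row as (previous row) − q·(current row):
  row A: (94, 1, 0)   [1·94 + 0·67 = 94]
  row B: (67, 0, 1)   [0·94 + 1·67 = 67]
  94 = 1·67 + 27   → row C = row A − 1·row B = (27, 1, −1)   [check: 1·94 − 1·67 = 27]
  67 = 2·27 + 13   → row D = row B − 2·row C = (13, −2, 3)   [check: −2·94 + 3·67 = 13]
  27 = 2·13 + 1   → row E = row C − 2·row D = (1, 5, −7)   [check: 5·94 − 7·67 = 1]
  13 = 13·1 + 0   → remainder 0, stop. gcd = 1 (last nonzero row E).
The gcd is 1, so 67 is invertible mod 94. The last nonzero row gives 5·94 − 7·67 = 1, so t = −7. So 67^(−1) ≡ −7 ≡ 87 (mod 94). Verify: 67 · 87 = 5829 ≡ 1 (mod 94). ✓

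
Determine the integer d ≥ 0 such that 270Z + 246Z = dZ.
(270, 246) = (6); d = 6

In the PID Z, (a, b) is generated by gcd(a, b). Compute gcd(270, 246) with the extended Euclidean algorithm, tracking rows (r, s, t) with s·270 + t·246 = r:
  row A: (270, 1, 0)   [1·270 + 0·246 = 270]
  row B: (246, 0, 1)   [0·270 + 1·246 = 246]
  270 = 1·246 + 24   → row C = row A − 1·row B = (24, 1, −1)   [check: 1·270 − 1·246 = 24]
  246 = 10·24 + 6   → row D = row B − 10·row C = (6, −10, 11)   [check: −10·270 + 11·246 = 6]
  24 = 4·6 + 0   → remainder 0, stop. gcd = 6 (last nonzero row D).
So gcd(270, 246) = 6, with Bézout identity −10·270 + 11·246 = 6. Containment (⊇): the Bézout identity exhibits 6 as an element of (270, 246), giving (6) ⊆ (270, 246). Containment (⊆): since 6 | 270 and 6 | 246 (270 = 6·45, 246 = 6·41), every Z-linear combination of 270 and 246 is divisible by 6, so (270, 246) ⊆ (6). Therefore (270, 246) = (6), d = 6.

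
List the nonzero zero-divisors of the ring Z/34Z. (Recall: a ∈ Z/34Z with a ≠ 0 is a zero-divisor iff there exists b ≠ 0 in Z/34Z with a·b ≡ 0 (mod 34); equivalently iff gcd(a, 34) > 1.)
nonzero zero-divisors of Z/34Z = {2, 4, 6, 8, 10, 12, 14, 16, 17, 18, 20, 22, 24, 26, 28, 30, 32}

An element a ∈ Z/34Z (with a ≠ 0) is a zero-divisor iff gcd(a, 34) > 1 (because a is a unit precisely when gcd(a, n) = 1, and in Z/nZ every nonzero, non-unit element is a zero-divisor). Scan a = 1, ..., 33 and keep those with gcd(a, 34) > 1:
  gcd(2, 34) = 2, gcd(4, 34) = 2, gcd(6, 34) = 2, gcd(8, 34) = 2, gcd(10, 34) = 2, gcd(12, 34) = 2, gcd(14, 34) = 2, gcd(16, 34) = 2, gcd(17, 34) = 17, gcd(18, 34) = 2, gcd(20, 34) = 2, gcd(22, 34) = 2, gcd(24, 34) = 2, gcd(26, 34) = 2, gcd(28, 34) = 2, gcd(30, 34) = 2, gcd(32, 34) = 2.
All other a ∈ {1, ..., 33} have gcd(a, 34) = 1 and are units. So the nonzero zero-divisors are exactly the 17 values of a appearing in this scan.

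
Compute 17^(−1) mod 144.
Apply the extended Euclidean algorithm to (144, 17), tracking rows (r, s, t) with s·144 + t·17 = r. Each division r_prev = q·r_cur + r_new produces the new row as (previous row) − q·(current row):
  row A: (144, 1, 0)   [1·144 + 0·17 = 144]
  row B: (17, 0, 1)   [0·144 + 1·17 = 17]
  144 = 8·17 + 8   → row C = row A − 8·row B = (8, 1, −8)   [check: 1·144 − 8·17 = 8]
  17 = 2·8 + 1   → row D = row B − 2·row C = (1, −2, 17)   [check: −2·144 + 17·17 = 1]
  8 = 8·1 + 0   → remainder 0, stop. gcd = 1 (last nonzero row D).
The gcd is 1, so 17 is invertible mod 144. The last nonzero row gives −2·144 + 17·17 = 1, so t = 17. So 17^(−1) ≡ 17 (mod 144). Verify: 17 · 17 = 289 ≡ 1 (mod 144). ✓

Final answer: 17^(−1) ≡ 17 (mod 144)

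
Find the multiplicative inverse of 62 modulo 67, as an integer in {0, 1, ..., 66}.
62^(−1) ≡ 40 (mod 67)

Apply the extended Euclidean algorithm to (67, 62), tracking rows (r, s, t) with s·67 + t·62 = r. Each division r_prev = q·r_cur + r_new produces the new row as (previous row) − q·(current row):
  row A: (67, 1, 0)   [1·67 + 0·62 = 67]
  row B: (62, 0, 1)   [0·67 + 1·62 = 62]
  67 = 1·62 + 5   → row C = row A − 1·row B = (5, 1, −1)   [check: 1·67 − 1·62 = 5]
  62 = 12·5 + 2   → row D = row B − 12·row C = (2, −12, 13)   [check: −12·67 + 13·62 = 2]
  5 = 2·2 + 1   → row E = row C − 2·row D = (1, 25, −27)   [check: 25·67 − 27·62 = 1]
  2 = 2·1 + 0   → remainder 0, stop. gcd = 1 (last nonzero row E).
The gcd is 1, so 62 is invertible mod 67. The last nonzero row gives 25·67 − 27·62 = 1, so t = −27. So 62^(−1) ≡ −27 ≡ 40 (mod 67). Verify: 62 · 40 = 2480 ≡ 1 (mod 67). ✓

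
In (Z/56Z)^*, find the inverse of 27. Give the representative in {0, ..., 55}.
27^(−1) ≡ 27 (mod 56)

Apply the extended Euclidean algorithm to (56, 27), tracking rows (r, s, t) with s·56 + t·27 = r. Each division r_prev = q·r_cur + r_new produces the new row as (previous row) − q·(current row):
  row A: (56, 1, 0)   [1·56 + 0·27 = 56]
  row B: (27, 0, 1)   [0·56 + 1·27 = 27]
  56 = 2·27 + 2   → row C = row A − 2·row B = (2, 1, −2)   [check: 1·56 − 2·27 = 2]
  27 = 13·2 + 1   → row D = row B − 13·row C = (1, −13, 27)   [check: −13·56 + 27·27 = 1]
  2 = 2·1 + 0   → remainder 0, stop. gcd = 1 (last nonzero row D).
The gcd is 1, so 27 is invertible mod 56. The last nonzero row gives −13·56 + 27·27 = 1, so t = 27. So 27^(−1) ≡ 27 (mod 56). Verify: 27 · 27 = 729 ≡ 1 (mod 56). ✓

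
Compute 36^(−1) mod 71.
36^(−1) ≡ 2 (mod 71)

Apply the extended Euclidean algorithm to (71, 36), tracking rows (r, s, t) with s·71 + t·36 = r. Each division r_prev = q·r_cur + r_new produces the new row as (previous row) − q·(current row):
  row A: (71, 1, 0)   [1·71 + 0·36 = 71]
  row B: (36, 0, 1)   [0·71 + 1·36 = 36]
  71 = 1·36 + 35   → row C = row A − 1·row B = (35, 1, −1)   [check: 1·71 − 1·36 = 35]
  36 = 1·35 + 1   → row D = row B − 1·row C = (1, −1, 2)   [check: −1·71 + 2·36 = 1]
  35 = 35·1 + 0   → remainder 0, stop. gcd = 1 (last nonzero row D).
The gcd is 1, so 36 is invertible mod 71. The last nonzero row gives −1·71 + 2·36 = 1, so t = 2. So 36^(−1) ≡ 2 (mod 71). Verify: 36 · 2 = 72 ≡ 1 (mod 71). ✓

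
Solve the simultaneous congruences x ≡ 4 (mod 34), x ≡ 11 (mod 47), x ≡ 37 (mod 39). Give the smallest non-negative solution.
x ≡ 4288 (mod 62322); the representative in [0, 62322) is 4288

The moduli 34, 47, 39 are pairwise coprime, so by the CRT there is a unique solution mod 34·47·39 = 62322.
Solve by successive substitution. Start with x ≡ 4 (mod 34).
  Combine with x ≡ 11 (mod 47): write x = 4 + 34·t and require 4 + 34·t ≡ 11 (mod 47), i.e. 34·t ≡ 11 − 4 ≡ 7 (mod 47). Since 34^(−1) ≡ 18 (mod 47), t ≡ 18·7 ≡ 32 (mod 47). So x ≡ 4 + 34·32 = 1092 (mod 1598).
  Combine with x ≡ 37 (mod 39): write x = 1092 + 1598·t and require 1092 + 1598·t ≡ 37 (mod 39), i.e. 1598·t ≡ 37 − 1092 ≡ 37 (mod 39). Since 1598^(−1) ≡ 38 (mod 39) (1598 ≡ 38 (mod 39)), t ≡ 38·37 ≡ 2 (mod 39). So x ≡ 1092 + 1598·2 = 4288 (mod 62322).
Unique solution in [0, 62322): x = 4288.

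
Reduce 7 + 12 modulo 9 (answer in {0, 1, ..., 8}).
Reduce the summands first: 12 ≡ 3 (mod 9), so 7 + 12 ≡ 7 + 3 (mod 9). 7 + 3 = 10; 10 = 1·9 + 1, so (7 + 12) mod 9 = 1.

Final answer: 1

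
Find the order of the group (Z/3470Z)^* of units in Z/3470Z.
(Z/3470Z)^* consists of the classes a with gcd(a, 3470) = 1, so its order is φ(3470). φ is multiplicative, with φ(p^e) = p^e − p^(e−1). Factorise 3470 = 2 · 5 · 347. Then
  φ(3470) = (2 − 1) · (5 − 1) · (347 − 1) = 1 · 4 · 346 = 1384.
Thus |(Z/3470Z)^*| = 1384.

Final answer: |(Z/3470Z)^*| = 1384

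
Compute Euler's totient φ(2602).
φ is multiplicative, with φ(p^e) = p^e − p^(e−1). Factorise 2602 = 2 · 1301. Then
  φ(2602) = (2 − 1) · (1301 − 1) = 1 · 1300 = 1300.

Final answer: φ(2602) = 1300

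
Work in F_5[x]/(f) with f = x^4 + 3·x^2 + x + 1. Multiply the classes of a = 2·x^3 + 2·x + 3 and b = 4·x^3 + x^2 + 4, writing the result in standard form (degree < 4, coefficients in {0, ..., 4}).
a · b ≡ 3·x^3 + x^2 + 2·x + 3 (mod f(x))

Multiply as integer polynomials: a · b = 8·x^6 + 2·x^5 + 8·x^4 + 22·x^3 + 3·x^2 + 8·x + 12. Reducing coefficients mod 5: a · b ≡ 3·x^6 + 2·x^5 + 3·x^4 + 2·x^3 + 3·x^2 + 3·x + 2. Now divide by f(x) = x^4 + 3·x^2 + x + 1 in F_5[x], eliminating the leading term at each step:
  leading term 3·x^6: subtract (3·x^2)·f(x) = 3·x^6 + 4·x^4 + 3·x^3 + 3·x^2, leaving 2·x^5 + 4·x^4 + 4·x^3 + 3·x + 2 (coefficients mod 5)
  leading term 2·x^5: subtract (2·x)·f(x) = 2·x^5 + x^3 + 2·x^2 + 2·x, leaving 4·x^4 + 3·x^3 + 3·x^2 + x + 2 (coefficients mod 5)
  leading term 4·x^4: subtract (4)·f(x) = 4·x^4 + 2·x^2 + 4·x + 4, leaving 3·x^3 + x^2 + 2·x + 3 (coefficients mod 5)
The degree is now < 4, so this is the remainder. Hence a · b ≡ 3·x^3 + x^2 + 2·x + 3 in F_5[x]/(f).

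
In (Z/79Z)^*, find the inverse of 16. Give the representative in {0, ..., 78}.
Apply the extended Euclidean algorithm to (79, 16), tracking rows (r, s, t) with s·79 + t·16 = r. Each division r_prev = q·r_cur + r_new produces the new row as (previous row) − q·(current row):
  row A: (79, 1, 0)   [1·79 + 0·16 = 79]
  row B: (16, 0, 1)   [0·79 + 1·16 = 16]
  79 = 4·16 + 15   → row C = row A − 4·row B = (15, 1, −4)   [check: 1·79 − 4·16 = 15]
  16 = 1·15 + 1   → row D = row B − 1·row C = (1, −1, 5)   [check: −1·79 + 5·16 = 1]
  15 = 15·1 + 0   → remainder 0, stop. gcd = 1 (last nonzero row D).
The gcd is 1, so 16 is invertible mod 79. The last nonzero row gives −1·79 + 5·16 = 1, so t = 5. So 16^(−1) ≡ 5 (mod 79). Verify: 16 · 5 = 80 ≡ 1 (mod 79). ✓

Final answer: 16^(−1) ≡ 5 (mod 79)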